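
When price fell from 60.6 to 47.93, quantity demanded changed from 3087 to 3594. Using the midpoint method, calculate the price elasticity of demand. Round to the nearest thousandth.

%Δq = (3594 − 3087)/[(3087 + 3594)/2] = 507/3340.5 ≈ 0.1518.
%ΔP = (47.93 − 60.6)/[(60.6 + 47.93)/2] = -12.67/54.265 ≈ -0.2335.
Arc elasticity E = %Δq/%ΔP ≈ 0.1518/-0.2335 ≈ -0.650.
|E| < 1: demand is inelastic over this range.

-0.650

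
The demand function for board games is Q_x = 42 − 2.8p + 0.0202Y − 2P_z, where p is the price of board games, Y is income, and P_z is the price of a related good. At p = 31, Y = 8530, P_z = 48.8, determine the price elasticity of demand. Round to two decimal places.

Substituting, Q_x = 42 − 2.8(31) + 0.0202(8530) − 2(48.8) = 42 − 86.8 + 172.306 − 97.6 = 29.906.
∂Q_x/∂p = −2.8, so E_p = (−2.8)·(31/29.906) ≈ -2.90.
|E_p| > 1: demand is elastic.

-2.90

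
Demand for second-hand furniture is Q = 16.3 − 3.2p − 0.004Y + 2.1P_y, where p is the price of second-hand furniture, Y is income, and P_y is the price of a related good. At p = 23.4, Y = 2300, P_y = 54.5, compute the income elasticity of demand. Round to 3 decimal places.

Substituting, Q = 16.3 − 3.2(23.4) − 0.004(2300) + 2.1(54.5) = 16.3 − 74.88 − 9.2 + 114.45 = 46.67.
∂Q/∂Y = −0.004, so E_I = -0.004·(2300/46.67) ≈ -0.197.
E_I < 0: inferior good.

-0.197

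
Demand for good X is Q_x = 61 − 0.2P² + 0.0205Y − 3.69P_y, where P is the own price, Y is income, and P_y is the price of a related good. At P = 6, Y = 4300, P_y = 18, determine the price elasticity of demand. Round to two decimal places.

-0.19

Q_x = 61 − 0.2(6)² + 0.0205(4300) − 3.69(18) = 61 − 7.2 + 88.15 − 66.42 = 75.53.
∂Q_x/∂P = −2·0.2·P = -2.4, so E_p = -2.4·(6/75.53) ≈ -0.19.
|E_p| < 1: demand is inelastic.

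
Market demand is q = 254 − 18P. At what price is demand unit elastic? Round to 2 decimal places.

7.06

For linear demand q = a − bP, E = −bP/(a − bP). |E| = 1 ⇒ bP = a − bP ⇒ P = a/(2b).
P = 254/(2·18) ≈ 7.06.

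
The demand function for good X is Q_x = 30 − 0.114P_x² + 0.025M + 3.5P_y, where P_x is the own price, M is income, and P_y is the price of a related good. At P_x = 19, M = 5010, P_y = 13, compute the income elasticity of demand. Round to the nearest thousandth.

0.785

At the given point, Q_x = 30 − 0.114(19)² + 0.025(5010) + 3.5(13) = 30 − 41.154 + 125.25 + 45.5 = 159.596.
∂Q_x/∂M = +0.025, so E_I = 0.025·(5010/159.596) ≈ 0.785.
E_I ∈ (0,1): normal good (necessity).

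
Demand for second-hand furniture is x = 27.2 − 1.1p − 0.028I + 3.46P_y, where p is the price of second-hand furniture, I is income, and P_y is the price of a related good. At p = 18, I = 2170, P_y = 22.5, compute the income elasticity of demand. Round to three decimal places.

x = 27.2 − 1.1(18) − 0.028(2170) + 3.46(22.5) = 27.2 − 19.8 − 60.76 + 77.85 = 24.49.
∂x/∂I = −0.028, so E_I = -0.028·(2170/24.49) ≈ -2.481.
E_I < 0: inferior good.

-2.481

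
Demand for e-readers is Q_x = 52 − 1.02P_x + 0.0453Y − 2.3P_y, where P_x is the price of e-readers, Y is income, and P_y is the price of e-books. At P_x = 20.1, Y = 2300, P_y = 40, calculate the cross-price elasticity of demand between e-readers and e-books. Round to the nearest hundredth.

At the given point, Q_x = 52 − 1.02(20.1) + 0.0453(2300) − 2.3(40) = 52 − 20.502 + 104.19 − 92 = 43.688.
∂Q_x/∂P_y = −2.3, so E_xy = -2.3·(40/43.688) ≈ -2.11.
E_xy < 0: the goods are complements.

-2.11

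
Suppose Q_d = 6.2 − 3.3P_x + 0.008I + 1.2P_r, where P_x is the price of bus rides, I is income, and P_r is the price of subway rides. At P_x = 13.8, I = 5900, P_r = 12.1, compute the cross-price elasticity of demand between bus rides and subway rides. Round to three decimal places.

Q_d = 6.2 − 3.3(13.8) + 0.008(5900) + 1.2(12.1) = 6.2 − 45.54 + 47.2 + 14.52 = 22.38.
∂Q_d/∂P_r = +1.2, so E_xy = 1.2·(12.1/22.38) ≈ 0.649.
E_xy > 0: the goods are substitutes.

0.649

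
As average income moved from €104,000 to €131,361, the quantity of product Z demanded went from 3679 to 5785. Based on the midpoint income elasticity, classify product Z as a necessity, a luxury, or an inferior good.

%ΔQ = (5785 − 3679)/[(3679+5785)/2] = 2106/4732 ≈ 0.4451.
%ΔI = (131,361 − 104,000)/[(104,000+131,361)/2] = 27361/117680.5 ≈ 0.2325.
E_I = %ΔQ/%ΔI ≈ 1.914.
E_I > 1: normal good (luxury).

luxury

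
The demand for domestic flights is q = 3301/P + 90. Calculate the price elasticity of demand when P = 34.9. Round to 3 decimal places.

-0.512

At P = 34.9, q = 184.5845.
dq/dP = −3301/P² = −2.7102.
Point elasticity E = (dq/dP)·(P/q) = -2.7102 × 34.9/184.5845 ≈ -0.512.
|E| < 1, so demand is inelastic at this price.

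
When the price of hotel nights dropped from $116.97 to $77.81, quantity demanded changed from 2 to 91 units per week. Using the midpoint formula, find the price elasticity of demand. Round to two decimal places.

%ΔQ = (91 − 2)/[(2 + 91)/2] = 89/46.5 ≈ 1.9140.
%Δp = (77.81 − 116.97)/[(116.97 + 77.81)/2] = -39.16/97.39 ≈ -0.4021.
Arc elasticity E = %ΔQ/%Δp ≈ 1.9140/-0.4021 ≈ -4.76.
|E| > 1: demand is elastic over this range.

-4.76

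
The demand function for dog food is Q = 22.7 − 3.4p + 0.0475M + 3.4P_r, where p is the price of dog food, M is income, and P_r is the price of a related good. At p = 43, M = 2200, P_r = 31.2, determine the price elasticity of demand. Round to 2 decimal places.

First evaluate Q: 22.7 − 3.4(43) + 0.0475(2200) + 3.4(31.2) = 22.7 − 146.2 + 104.5 + 106.08 = 87.08.
∂Q/∂p = −3.4, so E_p = (−3.4)·(43/87.08) ≈ -1.68.
|E_p| > 1: demand is elastic.

-1.68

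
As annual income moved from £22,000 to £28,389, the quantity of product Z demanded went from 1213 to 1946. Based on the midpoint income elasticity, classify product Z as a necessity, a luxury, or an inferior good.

luxury

%ΔQ = (1946 − 1213)/[(1213+1946)/2] = 733/1579.5 ≈ 0.4641.
%ΔI = (28,389 − 22,000)/[(22,000+28,389)/2] = 6389/25194.5 ≈ 0.2536.
E_I = %ΔQ/%ΔI ≈ 1.830.
E_I > 1: normal good (luxury).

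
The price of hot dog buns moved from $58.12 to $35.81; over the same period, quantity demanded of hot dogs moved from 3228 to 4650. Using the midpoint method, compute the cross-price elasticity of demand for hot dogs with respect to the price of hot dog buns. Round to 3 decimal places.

%ΔQ_x = (4650 − 3228)/[(3228+4650)/2] = 1422/3939 ≈ 0.3610.
%ΔP_y = (35.81 − 58.12)/[(58.12+35.81)/2] ≈ -0.4750.
E_xy = 0.3610/-0.4750 ≈ -0.760.
E_xy < 0, so hot dogs and hot dog buns are complements.

-0.760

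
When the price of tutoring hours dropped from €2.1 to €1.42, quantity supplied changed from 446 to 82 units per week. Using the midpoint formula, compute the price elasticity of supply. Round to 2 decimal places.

%ΔQ = (82 − 446)/[(446 + 82)/2] = -364/264 ≈ -1.3788.
%Δp = (1.42 − 2.1)/[(2.1 + 1.42)/2] = -0.68/1.76 ≈ -0.3864.
Arc elasticity E = %ΔQ/%Δp ≈ -1.3788/-0.3864 ≈ 3.57.
|E| > 1: supply is elastic over this range.

3.57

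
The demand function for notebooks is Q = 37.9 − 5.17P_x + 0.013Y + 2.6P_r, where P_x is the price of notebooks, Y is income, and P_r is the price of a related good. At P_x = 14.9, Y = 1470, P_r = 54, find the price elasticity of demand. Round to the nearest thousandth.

-0.640

First evaluate Q: 37.9 − 5.17(14.9) + 0.013(1470) + 2.6(54) = 37.9 − 77.033 + 19.11 + 140.4 = 120.377.
∂Q/∂P_x = −5.17, so E_p = (−5.17)·(14.9/120.377) ≈ -0.640.
|E_p| < 1: demand is inelastic.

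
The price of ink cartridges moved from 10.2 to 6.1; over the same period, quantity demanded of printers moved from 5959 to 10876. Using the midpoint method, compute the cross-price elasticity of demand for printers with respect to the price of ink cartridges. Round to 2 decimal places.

%ΔQ_x = (10876 − 5959)/[(5959+10876)/2] = 4917/8417.5 ≈ 0.5841.
%ΔP_y = (6.1 − 10.2)/[(10.2+6.1)/2] ≈ -0.5031.
E_xy = 0.5841/-0.5031 ≈ -1.16.
E_xy < 0, so printers and ink cartridges are complements.

-1.16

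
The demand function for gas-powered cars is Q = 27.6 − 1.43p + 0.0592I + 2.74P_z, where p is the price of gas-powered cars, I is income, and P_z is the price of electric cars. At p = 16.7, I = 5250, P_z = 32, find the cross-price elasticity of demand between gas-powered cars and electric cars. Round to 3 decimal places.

First evaluate Q: 27.6 − 1.43(16.7) + 0.0592(5250) + 2.74(32) = 27.6 − 23.881 + 310.8 + 87.68 = 402.199.
∂Q/∂P_z = +2.74, so E_xy = 2.74·(32/402.199) ≈ 0.218.
E_xy > 0: the goods are substitutes.

0.218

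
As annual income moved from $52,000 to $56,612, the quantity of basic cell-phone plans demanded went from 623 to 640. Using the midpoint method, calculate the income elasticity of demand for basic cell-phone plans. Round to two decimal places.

0.32

%ΔQ = (640 − 623)/[(623+640)/2] = 17/631.5 ≈ 0.0269.
%ΔM = (56,612 − 52,000)/[(52,000+56,612)/2] = 4612/54306 ≈ 0.0849.
E_I = %ΔQ/%ΔM ≈ 0.32.
E_I ∈ (0,1): normal good (necessity).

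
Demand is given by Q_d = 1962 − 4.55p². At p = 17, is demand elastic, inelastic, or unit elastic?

elastic

At p = 17, Q_d = 647.05.
dQ_d/dp = −2·4.55·p = −154.7.
Point elasticity E = (dQ_d/dp)·(p/Q_d) = -154.7 × 17/647.05 ≈ -4.064.
|E| ≈ 4.064 > 1, so demand is elastic.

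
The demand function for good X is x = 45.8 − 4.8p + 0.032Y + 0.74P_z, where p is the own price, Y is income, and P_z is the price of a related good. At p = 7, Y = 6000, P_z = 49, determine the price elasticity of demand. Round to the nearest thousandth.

At the given point, x = 45.8 − 4.8(7) + 0.032(6000) + 0.74(49) = 45.8 − 33.6 + 192 + 36.26 = 240.46.
∂x/∂p = −4.8, so E_p = (−4.8)·(7/240.46) ≈ -0.140.
|E_p| < 1: demand is inelastic.

-0.140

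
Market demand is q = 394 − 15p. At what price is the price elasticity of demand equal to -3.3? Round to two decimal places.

20.16

Set −bp/(a − bp) = −3.3 ⇒ bp = 3.3(a − bp) ⇒ bp(1+3.3) = 3.3·a.
p = 3.3·394/(15·4.3) ≈ 20.16.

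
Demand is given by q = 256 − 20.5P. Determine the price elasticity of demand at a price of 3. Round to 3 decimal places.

At P = 3, q = 194.5.
dq/dP = −20.5.
Point elasticity E = (dq/dP)·(P/q) = -20.5 × 3/194.5 ≈ -0.316.
|E| < 1, so demand is inelastic at this price.

-0.316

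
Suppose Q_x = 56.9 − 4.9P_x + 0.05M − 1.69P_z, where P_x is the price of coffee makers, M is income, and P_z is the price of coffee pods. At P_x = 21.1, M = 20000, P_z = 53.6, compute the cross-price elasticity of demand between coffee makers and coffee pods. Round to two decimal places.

-0.10

First evaluate Q_x: 56.9 − 4.9(21.1) + 0.05(20000) − 1.69(53.6) = 56.9 − 103.39 + 1000 − 90.584 = 862.926.
∂Q_x/∂P_z = −1.69, so E_xy = -1.69·(53.6/862.926) ≈ -0.10.
E_xy < 0: the goods are complements.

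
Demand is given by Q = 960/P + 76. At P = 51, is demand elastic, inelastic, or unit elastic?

inelastic

At P = 51, Q = 94.8235.
dQ/dP = −960/P² = −0.3691.
Point elasticity E = (dQ/dP)·(P/Q) = -0.3691 × 51/94.8235 ≈ -0.199.
|E| ≈ 0.199 < 1, so demand is inelastic.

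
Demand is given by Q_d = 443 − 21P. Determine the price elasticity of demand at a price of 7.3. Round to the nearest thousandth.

-0.529

At P = 7.3, Q_d = 289.7.
dQ_d/dP = −21.
Point elasticity E = (dQ_d/dP)·(P/Q_d) = -21 × 7.3/289.7 ≈ -0.529.
|E| < 1, so demand is inelastic at this price.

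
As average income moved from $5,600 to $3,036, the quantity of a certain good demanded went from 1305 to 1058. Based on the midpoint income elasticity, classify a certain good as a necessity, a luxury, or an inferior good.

necessity

%ΔQ = (1058 − 1305)/[(1305+1058)/2] = -247/1181.5 ≈ -0.2091.
%ΔY = (3,036 − 5,600)/[(5,600+3,036)/2] = -2564/4318 ≈ -0.5938.
E_I = %ΔQ/%ΔY ≈ 0.352.
E_I ∈ (0,1): normal good (necessity).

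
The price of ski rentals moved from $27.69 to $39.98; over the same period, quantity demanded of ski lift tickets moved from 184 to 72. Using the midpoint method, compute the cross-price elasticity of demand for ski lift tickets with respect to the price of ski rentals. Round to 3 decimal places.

%ΔQ_x = (72 − 184)/[(184+72)/2] = -112/128 ≈ -0.8750.
%ΔP_y = (39.98 − 27.69)/[(27.69+39.98)/2] ≈ 0.3632.
E_xy = -0.8750/0.3632 ≈ -2.409.
E_xy < 0, so ski lift tickets and ski rentals are complements.

-2.409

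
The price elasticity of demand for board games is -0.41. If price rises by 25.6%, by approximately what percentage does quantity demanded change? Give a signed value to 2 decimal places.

-10.50

%ΔQ ≈ E × %ΔP = (-0.41) × (25.6%) ≈ -10.50%.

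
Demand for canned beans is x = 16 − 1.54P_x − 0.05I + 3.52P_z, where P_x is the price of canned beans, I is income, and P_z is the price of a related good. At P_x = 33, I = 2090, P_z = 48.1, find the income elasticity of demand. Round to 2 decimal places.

Evaluating quantity at (P_x, I, P_z) gives x = 16 − 1.54(33) − 0.05(2090) + 3.52(48.1) = 16 − 50.82 − 104.5 + 169.312 = 29.992.
∂x/∂I = −0.05, so E_I = -0.05·(2090/29.992) ≈ -3.48.
E_I < 0: inferior good.

-3.48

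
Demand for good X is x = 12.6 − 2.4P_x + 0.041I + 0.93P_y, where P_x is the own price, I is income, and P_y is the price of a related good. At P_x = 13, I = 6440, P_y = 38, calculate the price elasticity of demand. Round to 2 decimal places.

x = 12.6 − 2.4(13) + 0.041(6440) + 0.93(38) = 12.6 − 31.2 + 264.04 + 35.34 = 280.78.
∂x/∂P_x = −2.4, so E_p = (−2.4)·(13/280.78) ≈ -0.11.
|E_p| < 1: demand is inelastic.

-0.11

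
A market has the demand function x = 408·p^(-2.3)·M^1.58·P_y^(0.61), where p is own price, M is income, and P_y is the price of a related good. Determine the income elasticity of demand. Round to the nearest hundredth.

1.58

For a Cobb–Douglas (constant-elasticity) form x = A·M^α·…, the elasticity with respect to M equals the exponent α at every point.
Here the exponent on M is 1.58, so the income elasticity of demand is 1.58.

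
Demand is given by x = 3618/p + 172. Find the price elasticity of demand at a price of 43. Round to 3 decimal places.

-0.328

At p = 43, x = 256.1395.
dx/dp = −3618/p² = −1.9567.
Point elasticity E = (dx/dp)·(p/x) = -1.9567 × 43/256.1395 ≈ -0.328.
|E| < 1, so demand is inelastic at this price.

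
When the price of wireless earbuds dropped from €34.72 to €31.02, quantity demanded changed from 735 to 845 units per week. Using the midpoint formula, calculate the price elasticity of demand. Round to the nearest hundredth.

%Δq = (845 − 735)/[(735 + 845)/2] = 110/790 ≈ 0.1392.
%ΔP = (31.02 − 34.72)/[(34.72 + 31.02)/2] = -3.7/32.87 ≈ -0.1126.
Arc elasticity E = %Δq/%ΔP ≈ 0.1392/-0.1126 ≈ -1.24.
|E| > 1: demand is elastic over this range.

-1.24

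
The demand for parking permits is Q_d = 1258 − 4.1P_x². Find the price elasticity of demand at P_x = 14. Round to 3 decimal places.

At P_x = 14, Q_d = 454.4.
dQ_d/dP_x = −2·4.1·P_x = −114.8.
Point elasticity E = (dQ_d/dP_x)·(P_x/Q_d) = -114.8 × 14/454.4 ≈ -3.537.
|E| > 1, so demand is elastic at this price.

-3.537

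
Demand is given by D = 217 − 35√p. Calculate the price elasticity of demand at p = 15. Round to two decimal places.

At p = 15, D = 81.4456.
dD/dp = −35/(2√p) = −35/(2·3.873).
Point elasticity E = (dD/dp)·(p/D) = -4.5185 × 15/81.4456 ≈ -0.83.
|E| < 1, so demand is inelastic at this price.

-0.83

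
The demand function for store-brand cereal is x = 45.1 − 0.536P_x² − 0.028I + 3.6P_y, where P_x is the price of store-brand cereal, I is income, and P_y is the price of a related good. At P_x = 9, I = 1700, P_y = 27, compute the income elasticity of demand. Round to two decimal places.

-0.93

Substituting, x = 45.1 − 0.536(9)² − 0.028(1700) + 3.6(27) = 45.1 − 43.416 − 47.6 + 97.2 = 51.284.
∂x/∂I = −0.028, so E_I = -0.028·(1700/51.284) ≈ -0.93.
E_I < 0: inferior good.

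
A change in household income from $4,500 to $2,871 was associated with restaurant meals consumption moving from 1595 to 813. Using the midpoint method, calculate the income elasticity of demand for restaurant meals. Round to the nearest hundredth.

%ΔQ = (813 − 1595)/[(1595+813)/2] = -782/1204 ≈ -0.6495.
%ΔM = (2,871 − 4,500)/[(4,500+2,871)/2] = -1629/3685.5 ≈ -0.4420.
E_I = %ΔQ/%ΔM ≈ 1.47.
E_I > 1: normal good (luxury).

1.47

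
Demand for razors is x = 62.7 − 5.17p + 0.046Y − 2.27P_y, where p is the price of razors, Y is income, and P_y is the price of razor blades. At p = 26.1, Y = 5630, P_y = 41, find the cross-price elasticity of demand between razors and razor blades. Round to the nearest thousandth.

Evaluating quantity at (p, Y, P_y) gives x = 62.7 − 5.17(26.1) + 0.046(5630) − 2.27(41) = 62.7 − 134.937 + 258.98 − 93.07 = 93.673.
∂x/∂P_y = −2.27, so E_xy = -2.27·(41/93.673) ≈ -0.994.
E_xy < 0: the goods are complements.

-0.994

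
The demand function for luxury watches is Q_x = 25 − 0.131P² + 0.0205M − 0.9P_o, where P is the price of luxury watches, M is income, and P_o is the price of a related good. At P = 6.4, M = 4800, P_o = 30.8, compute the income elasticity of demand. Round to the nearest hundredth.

Evaluating quantity at (P, M, P_o) gives Q_x = 25 − 0.131(6.4)² + 0.0205(4800) − 0.9(30.8) = 25 − 5.3658 + 98.4 − 27.72 = 90.3142.
∂Q_x/∂M = +0.0205, so E_I = 0.0205·(4800/90.3142) ≈ 1.09.
E_I > 1: normal good (luxury).

1.09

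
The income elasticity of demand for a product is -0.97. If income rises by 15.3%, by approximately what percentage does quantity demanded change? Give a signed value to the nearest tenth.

-14.8

%ΔQ ≈ E × %ΔI = (-0.97) × (15.3%) ≈ -14.8%.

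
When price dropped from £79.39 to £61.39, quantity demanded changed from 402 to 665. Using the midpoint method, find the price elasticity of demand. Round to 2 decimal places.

-1.93

%ΔQ = (665 − 402)/[(402 + 665)/2] = 263/533.5 ≈ 0.4930.
%Δp = (61.39 − 79.39)/[(79.39 + 61.39)/2] = -18/70.39 ≈ -0.2557.
Arc elasticity E = %ΔQ/%Δp ≈ 0.4930/-0.2557 ≈ -1.93.
|E| > 1: demand is elastic over this range.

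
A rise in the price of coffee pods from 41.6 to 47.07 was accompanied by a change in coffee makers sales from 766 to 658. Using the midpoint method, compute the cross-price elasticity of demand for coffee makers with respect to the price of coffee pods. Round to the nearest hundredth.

-1.23

%ΔQ_x = (658 − 766)/[(766+658)/2] = -108/712 ≈ -0.1517.
%ΔP_y = (47.07 − 41.6)/[(41.6+47.07)/2] ≈ 0.1234.
E_xy = -0.1517/0.1234 ≈ -1.23.
E_xy < 0, so coffee makers and coffee pods are complements.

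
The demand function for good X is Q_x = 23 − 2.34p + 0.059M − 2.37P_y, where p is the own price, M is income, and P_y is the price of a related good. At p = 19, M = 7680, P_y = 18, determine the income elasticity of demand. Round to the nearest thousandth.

Substituting, Q_x = 23 − 2.34(19) + 0.059(7680) − 2.37(18) = 23 − 44.46 + 453.12 − 42.66 = 389.
∂Q_x/∂M = +0.059, so E_I = 0.059·(7680/389) ≈ 1.165.
E_I > 1: normal good (luxury).

1.165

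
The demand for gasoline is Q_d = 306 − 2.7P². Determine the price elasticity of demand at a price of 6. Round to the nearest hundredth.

At P = 6, Q_d = 208.8.
dQ_d/dP = −2·2.7·P = −32.4.
Point elasticity E = (dQ_d/dP)·(P/Q_d) = -32.4 × 6/208.8 ≈ -0.93.
|E| < 1, so demand is inelastic at this price.

-0.93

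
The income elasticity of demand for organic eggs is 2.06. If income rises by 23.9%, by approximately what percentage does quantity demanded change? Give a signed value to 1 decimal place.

%ΔQ ≈ E × %ΔI = (2.06) × (23.9%) ≈ 49.2%.

49.2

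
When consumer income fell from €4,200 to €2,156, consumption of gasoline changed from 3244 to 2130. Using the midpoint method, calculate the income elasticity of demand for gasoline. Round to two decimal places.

%ΔQ = (2130 − 3244)/[(3244+2130)/2] = -1114/2687 ≈ -0.4146.
%ΔI = (2,156 − 4,200)/[(4,200+2,156)/2] = -2044/3178 ≈ -0.6432.
E_I = %ΔQ/%ΔI ≈ 0.64.
E_I ∈ (0,1): normal good (necessity).

0.64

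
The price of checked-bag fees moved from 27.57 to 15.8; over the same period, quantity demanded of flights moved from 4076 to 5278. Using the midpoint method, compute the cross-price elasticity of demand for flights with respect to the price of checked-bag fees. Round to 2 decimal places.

-0.47

%ΔQ_x = (5278 − 4076)/[(4076+5278)/2] = 1202/4677 ≈ 0.2570.
%ΔP_y = (15.8 − 27.57)/[(27.57+15.8)/2] ≈ -0.5428.
E_xy = 0.2570/-0.5428 ≈ -0.47.
E_xy < 0, so flights and checked-bag fees are complements.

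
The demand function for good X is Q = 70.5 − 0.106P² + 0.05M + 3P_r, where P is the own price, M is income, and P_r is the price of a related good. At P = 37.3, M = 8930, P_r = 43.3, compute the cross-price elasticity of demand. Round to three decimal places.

First evaluate Q: 70.5 − 0.106(37.3)² + 0.05(8930) + 3(43.3) = 70.5 − 147.4767 + 446.5 + 129.9 = 499.4233.
∂Q/∂P_r = +3, so E_xy = 3·(43.3/499.4233) ≈ 0.260.
E_xy > 0: the goods are substitutes.

0.260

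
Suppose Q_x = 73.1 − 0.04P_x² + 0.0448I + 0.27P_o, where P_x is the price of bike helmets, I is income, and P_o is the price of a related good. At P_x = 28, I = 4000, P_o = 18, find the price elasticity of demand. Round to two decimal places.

Q_x = 73.1 − 0.04(28)² + 0.0448(4000) + 0.27(18) = 73.1 − 31.36 + 179.2 + 4.86 = 225.8.
∂Q_x/∂P_x = −2·0.04·P_x = -2.24, so E_p = -2.24·(28/225.8) ≈ -0.28.
|E_p| < 1: demand is inelastic.

-0.28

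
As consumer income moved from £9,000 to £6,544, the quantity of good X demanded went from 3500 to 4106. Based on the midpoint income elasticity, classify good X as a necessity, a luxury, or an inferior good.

inferior

%ΔQ = (4106 − 3500)/[(3500+4106)/2] = 606/3803 ≈ 0.1593.
%ΔM = (6,544 − 9,000)/[(9,000+6,544)/2] = -2456/7772 ≈ -0.3160.
E_I = %ΔQ/%ΔM ≈ -0.504.
E_I < 0: inferior good.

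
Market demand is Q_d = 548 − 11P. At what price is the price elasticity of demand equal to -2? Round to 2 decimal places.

Set −bP/(a − bP) = −2 ⇒ bP = 2(a − bP) ⇒ bP(1+2) = 2·a.
P = 2·548/(11·3) ≈ 33.21.

33.21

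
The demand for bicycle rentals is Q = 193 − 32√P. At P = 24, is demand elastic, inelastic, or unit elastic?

elastic

At P = 24, Q = 36.2327.
dQ/dP = −32/(2√P) = −32/(2·4.899).
Point elasticity E = (dQ/dP)·(P/Q) = -3.266 × 24/36.2327 ≈ -2.163.
|E| ≈ 2.163 > 1, so demand is elastic.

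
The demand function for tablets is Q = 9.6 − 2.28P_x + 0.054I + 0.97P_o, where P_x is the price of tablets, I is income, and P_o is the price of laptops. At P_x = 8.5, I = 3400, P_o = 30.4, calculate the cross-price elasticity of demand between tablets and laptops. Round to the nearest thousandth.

0.145

Q = 9.6 − 2.28(8.5) + 0.054(3400) + 0.97(30.4) = 9.6 − 19.38 + 183.6 + 29.488 = 203.308.
∂Q/∂P_o = +0.97, so E_xy = 0.97·(30.4/203.308) ≈ 0.145.
E_xy > 0: the goods are substitutes.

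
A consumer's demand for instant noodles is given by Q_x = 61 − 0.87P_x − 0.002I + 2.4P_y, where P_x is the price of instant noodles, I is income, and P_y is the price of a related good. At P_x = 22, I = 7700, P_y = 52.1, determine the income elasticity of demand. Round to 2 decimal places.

At the given point, Q_x = 61 − 0.87(22) − 0.002(7700) + 2.4(52.1) = 61 − 19.14 − 15.4 + 125.04 = 151.5.
∂Q_x/∂I = −0.002, so E_I = -0.002·(7700/151.5) ≈ -0.10.
E_I < 0: inferior good.

-0.10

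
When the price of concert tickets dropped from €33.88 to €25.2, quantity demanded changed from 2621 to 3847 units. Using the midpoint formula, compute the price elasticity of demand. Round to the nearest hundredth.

%ΔQ = (3847 − 2621)/[(2621 + 3847)/2] = 1226/3234 ≈ 0.3791.
%ΔP = (25.2 − 33.88)/[(33.88 + 25.2)/2] = -8.68/29.54 ≈ -0.2938.
Arc elasticity E = %ΔQ/%ΔP ≈ 0.3791/-0.2938 ≈ -1.29.
|E| > 1: demand is elastic over this range.

-1.29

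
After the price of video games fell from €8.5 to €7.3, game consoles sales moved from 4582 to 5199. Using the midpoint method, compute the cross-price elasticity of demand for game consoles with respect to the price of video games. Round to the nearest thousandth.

-0.831

%ΔQ_x = (5199 − 4582)/[(4582+5199)/2] = 617/4890.5 ≈ 0.1262.
%ΔP_y = (7.3 − 8.5)/[(8.5+7.3)/2] ≈ -0.1519.
E_xy = 0.1262/-0.1519 ≈ -0.831.
E_xy < 0, so game consoles and video games are complements.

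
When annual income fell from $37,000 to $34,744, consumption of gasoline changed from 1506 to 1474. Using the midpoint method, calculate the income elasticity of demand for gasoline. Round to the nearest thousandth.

0.341

%ΔQ = (1474 − 1506)/[(1506+1474)/2] = -32/1490 ≈ -0.0215.
%ΔI = (34,744 − 37,000)/[(37,000+34,744)/2] = -2256/35872 ≈ -0.0629.
E_I = %ΔQ/%ΔI ≈ 0.341.
E_I ∈ (0,1): normal good (necessity).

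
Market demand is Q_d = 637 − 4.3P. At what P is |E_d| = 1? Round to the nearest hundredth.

74.07

For linear demand Q_d = a − bP, E = −bP/(a − bP). |E| = 1 ⇒ bP = a − bP ⇒ P = a/(2b).
P = 637/(2·4.3) ≈ 74.07.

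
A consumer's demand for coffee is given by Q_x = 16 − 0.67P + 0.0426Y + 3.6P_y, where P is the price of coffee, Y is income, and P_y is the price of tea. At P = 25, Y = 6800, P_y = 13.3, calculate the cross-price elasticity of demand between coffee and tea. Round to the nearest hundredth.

0.14

First evaluate Q_x: 16 − 0.67(25) + 0.0426(6800) + 3.6(13.3) = 16 − 16.75 + 289.68 + 47.88 = 336.81.
∂Q_x/∂P_y = +3.6, so E_xy = 3.6·(13.3/336.81) ≈ 0.14.
E_xy > 0: the goods are substitutes.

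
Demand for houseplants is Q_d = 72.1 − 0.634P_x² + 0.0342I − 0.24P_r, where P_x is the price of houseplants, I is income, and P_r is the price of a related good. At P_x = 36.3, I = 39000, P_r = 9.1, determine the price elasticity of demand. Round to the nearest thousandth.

Evaluating quantity at (P_x, I, P_r) gives Q_d = 72.1 − 0.634(36.3)² + 0.0342(39000) − 0.24(9.1) = 72.1 − 835.4155 + 1333.8 − 2.184 = 568.3005.
∂Q_d/∂P_x = −2·0.634·P_x = -46.0284, so E_p = -46.0284·(36.3/568.3005) ≈ -2.940.
|E_p| > 1: demand is elastic.

-2.940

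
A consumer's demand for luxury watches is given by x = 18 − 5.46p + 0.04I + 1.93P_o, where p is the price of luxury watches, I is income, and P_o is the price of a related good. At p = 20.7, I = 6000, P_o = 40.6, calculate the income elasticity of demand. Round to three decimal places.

1.075

First evaluate x: 18 − 5.46(20.7) + 0.04(6000) + 1.93(40.6) = 18 − 113.022 + 240 + 78.358 = 223.336.
∂x/∂I = +0.04, so E_I = 0.04·(6000/223.336) ≈ 1.075.
E_I > 1: normal good (luxury).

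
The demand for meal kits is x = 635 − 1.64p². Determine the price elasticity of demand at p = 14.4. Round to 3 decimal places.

-2.306

At p = 14.4, x = 294.9296.
dx/dp = −2·1.64·p = −47.232.
Point elasticity E = (dx/dp)·(p/x) = -47.232 × 14.4/294.9296 ≈ -2.306.
|E| > 1, so demand is elastic at this price.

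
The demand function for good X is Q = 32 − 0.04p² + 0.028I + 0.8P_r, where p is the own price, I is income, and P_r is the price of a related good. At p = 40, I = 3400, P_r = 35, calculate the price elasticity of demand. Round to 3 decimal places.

Q = 32 − 0.04(40)² + 0.028(3400) + 0.8(35) = 32 − 64 + 95.2 + 28 = 91.2.
∂Q/∂p = −2·0.04·p = -3.2, so E_p = -3.2·(40/91.2) ≈ -1.404.
|E_p| > 1: demand is elastic.

-1.404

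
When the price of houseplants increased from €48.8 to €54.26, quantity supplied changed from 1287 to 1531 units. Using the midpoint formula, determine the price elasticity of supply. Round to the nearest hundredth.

1.63

%Δq = (1531 − 1287)/[(1287 + 1531)/2] = 244/1409 ≈ 0.1732.
%ΔP = (54.26 − 48.8)/[(48.8 + 54.26)/2] = 5.46/51.53 ≈ 0.1060.
Arc elasticity E = %Δq/%ΔP ≈ 0.1732/0.1060 ≈ 1.63.
|E| > 1: supply is elastic over this range.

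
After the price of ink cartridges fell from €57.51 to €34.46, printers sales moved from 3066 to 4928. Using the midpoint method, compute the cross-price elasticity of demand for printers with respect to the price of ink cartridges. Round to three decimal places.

-0.929

%ΔQ_x = (4928 − 3066)/[(3066+4928)/2] = 1862/3997 ≈ 0.4658.
%ΔP_y = (34.46 − 57.51)/[(57.51+34.46)/2] ≈ -0.5013.
E_xy = 0.4658/-0.5013 ≈ -0.929.
E_xy < 0, so printers and ink cartridges are complements.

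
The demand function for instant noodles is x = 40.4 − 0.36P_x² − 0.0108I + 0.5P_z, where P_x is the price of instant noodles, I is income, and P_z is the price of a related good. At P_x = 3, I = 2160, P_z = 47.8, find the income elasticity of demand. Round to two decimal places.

-0.62

At the given point, x = 40.4 − 0.36(3)² − 0.0108(2160) + 0.5(47.8) = 40.4 − 3.24 − 23.328 + 23.9 = 37.732.
∂x/∂I = −0.0108, so E_I = -0.0108·(2160/37.732) ≈ -0.62.
E_I < 0: inferior good.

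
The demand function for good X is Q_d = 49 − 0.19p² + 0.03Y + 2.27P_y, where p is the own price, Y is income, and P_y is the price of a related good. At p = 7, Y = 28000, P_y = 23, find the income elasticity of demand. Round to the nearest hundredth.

Q_d = 49 − 0.19(7)² + 0.03(28000) + 2.27(23) = 49 − 9.31 + 840 + 52.21 = 931.9.
∂Q_d/∂Y = +0.03, so E_I = 0.03·(28000/931.9) ≈ 0.90.
E_I ∈ (0,1): normal good (necessity).

0.90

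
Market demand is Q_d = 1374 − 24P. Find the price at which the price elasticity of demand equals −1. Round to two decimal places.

28.63

For linear demand Q_d = a − bP, E = −bP/(a − bP). |E| = 1 ⇒ bP = a − bP ⇒ P = a/(2b).
P = 1374/(2·24) ≈ 28.63.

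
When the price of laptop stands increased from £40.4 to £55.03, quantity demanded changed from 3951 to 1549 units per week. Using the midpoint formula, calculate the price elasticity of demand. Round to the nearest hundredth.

-2.85

%Δq = (1549 − 3951)/[(3951 + 1549)/2] = -2402/2750 ≈ -0.8735.
%Δp = (55.03 − 40.4)/[(40.4 + 55.03)/2] = 14.63/47.715 ≈ 0.3066.
Arc elasticity E = %Δq/%Δp ≈ -0.8735/0.3066 ≈ -2.85.
|E| > 1: demand is elastic over this range.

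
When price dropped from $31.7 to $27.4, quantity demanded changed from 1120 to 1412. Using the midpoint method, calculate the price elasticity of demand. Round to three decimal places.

-1.585

%Δq = (1412 − 1120)/[(1120 + 1412)/2] = 292/1266 ≈ 0.2306.
%ΔP = (27.4 − 31.7)/[(31.7 + 27.4)/2] = -4.3/29.55 ≈ -0.1455.
Arc elasticity E = %Δq/%ΔP ≈ 0.2306/-0.1455 ≈ -1.585.
|E| > 1: demand is elastic over this range.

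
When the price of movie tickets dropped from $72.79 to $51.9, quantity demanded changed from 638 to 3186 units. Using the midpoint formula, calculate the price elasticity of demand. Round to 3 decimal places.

%ΔQ = (3186 − 638)/[(638 + 3186)/2] = 2548/1912 ≈ 1.3326.
%Δp = (51.9 − 72.79)/[(72.79 + 51.9)/2] = -20.89/62.345 ≈ -0.3351.
Arc elasticity E = %ΔQ/%Δp ≈ 1.3326/-0.3351 ≈ -3.977.
|E| > 1: demand is elastic over this range.

-3.977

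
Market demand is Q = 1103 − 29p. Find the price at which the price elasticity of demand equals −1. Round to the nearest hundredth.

For linear demand Q = a − bp, E = −bp/(a − bp). |E| = 1 ⇒ bp = a − bp ⇒ p = a/(2b).
p = 1103/(2·29) ≈ 19.02.

19.02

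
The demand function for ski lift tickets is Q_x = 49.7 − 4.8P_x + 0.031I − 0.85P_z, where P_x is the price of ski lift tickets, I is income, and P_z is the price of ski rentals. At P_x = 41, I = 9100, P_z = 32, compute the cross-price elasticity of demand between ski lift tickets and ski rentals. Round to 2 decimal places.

-0.25

At the given point, Q_x = 49.7 − 4.8(41) + 0.031(9100) − 0.85(32) = 49.7 − 196.8 + 282.1 − 27.2 = 107.8.
∂Q_x/∂P_z = −0.85, so E_xy = -0.85·(32/107.8) ≈ -0.25.
E_xy < 0: the goods are complements.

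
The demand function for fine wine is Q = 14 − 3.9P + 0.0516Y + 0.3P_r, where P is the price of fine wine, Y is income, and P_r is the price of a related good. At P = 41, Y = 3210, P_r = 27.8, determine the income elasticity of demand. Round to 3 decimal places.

At the given point, Q = 14 − 3.9(41) + 0.0516(3210) + 0.3(27.8) = 14 − 159.9 + 165.636 + 8.34 = 28.076.
∂Q/∂Y = +0.0516, so E_I = 0.0516·(3210/28.076) ≈ 5.900.
E_I > 1: normal good (luxury).

5.900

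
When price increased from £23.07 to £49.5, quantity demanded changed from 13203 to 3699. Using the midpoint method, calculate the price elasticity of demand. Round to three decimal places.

%Δq = (3699 − 13203)/[(13203 + 3699)/2] = -9504/8451 ≈ -1.1246.
%Δp = (49.5 − 23.07)/[(23.07 + 49.5)/2] = 26.43/36.285 ≈ 0.7284.
Arc elasticity E = %Δq/%Δp ≈ -1.1246/0.7284 ≈ -1.544.
|E| > 1: demand is elastic over this range.

-1.544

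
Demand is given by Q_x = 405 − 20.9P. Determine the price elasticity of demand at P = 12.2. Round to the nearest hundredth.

At P = 12.2, Q_x = 150.02.
dQ_x/dP = −20.9.
Point elasticity E = (dQ_x/dP)·(P/Q_x) = -20.9 × 12.2/150.02 ≈ -1.70.
|E| > 1, so demand is elastic at this price.

-1.70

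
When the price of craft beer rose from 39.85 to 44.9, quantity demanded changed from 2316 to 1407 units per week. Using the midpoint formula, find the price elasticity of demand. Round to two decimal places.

-4.10

%ΔQ = (1407 − 2316)/[(2316 + 1407)/2] = -909/1861.5 ≈ -0.4883.
%ΔP = (44.9 − 39.85)/[(39.85 + 44.9)/2] = 5.05/42.375 ≈ 0.1192.
Arc elasticity E = %ΔQ/%ΔP ≈ -0.4883/0.1192 ≈ -4.10.
|E| > 1: demand is elastic over this range.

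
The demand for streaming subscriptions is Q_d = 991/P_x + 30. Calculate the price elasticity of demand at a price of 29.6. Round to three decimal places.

-0.527

At P_x = 29.6, Q_d = 63.4797.
dQ_d/dP_x = −991/P_x² = −1.1311.
Point elasticity E = (dQ_d/dP_x)·(P_x/Q_d) = -1.1311 × 29.6/63.4797 ≈ -0.527.
|E| < 1, so demand is inelastic at this price.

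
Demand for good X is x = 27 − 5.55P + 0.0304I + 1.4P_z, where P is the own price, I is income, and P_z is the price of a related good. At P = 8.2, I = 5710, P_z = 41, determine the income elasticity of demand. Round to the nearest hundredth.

0.82

x = 27 − 5.55(8.2) + 0.0304(5710) + 1.4(41) = 27 − 45.51 + 173.584 + 57.4 = 212.474.
∂x/∂I = +0.0304, so E_I = 0.0304·(5710/212.474) ≈ 0.82.
E_I ∈ (0,1): normal good (necessity).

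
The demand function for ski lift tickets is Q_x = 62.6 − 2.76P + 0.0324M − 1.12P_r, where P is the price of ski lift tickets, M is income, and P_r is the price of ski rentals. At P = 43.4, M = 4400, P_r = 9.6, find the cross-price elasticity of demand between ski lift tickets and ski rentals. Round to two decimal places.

At the given point, Q_x = 62.6 − 2.76(43.4) + 0.0324(4400) − 1.12(9.6) = 62.6 − 119.784 + 142.56 − 10.752 = 74.624.
∂Q_x/∂P_r = −1.12, so E_xy = -1.12·(9.6/74.624) ≈ -0.14.
E_xy < 0: the goods are complements.

-0.14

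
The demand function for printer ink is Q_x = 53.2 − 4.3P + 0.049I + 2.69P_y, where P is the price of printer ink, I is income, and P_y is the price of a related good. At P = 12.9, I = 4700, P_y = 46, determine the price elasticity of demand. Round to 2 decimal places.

-0.16

First evaluate Q_x: 53.2 − 4.3(12.9) + 0.049(4700) + 2.69(46) = 53.2 − 55.47 + 230.3 + 123.74 = 351.77.
∂Q_x/∂P = −4.3, so E_p = (−4.3)·(12.9/351.77) ≈ -0.16.
|E_p| < 1: demand is inelastic.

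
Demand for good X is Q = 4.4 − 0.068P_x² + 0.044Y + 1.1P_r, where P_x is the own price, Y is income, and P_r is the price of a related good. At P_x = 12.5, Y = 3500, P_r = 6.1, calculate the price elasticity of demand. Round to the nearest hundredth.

-0.14

Substituting, Q = 4.4 − 0.068(12.5)² + 0.044(3500) + 1.1(6.1) = 4.4 − 10.625 + 154 + 6.71 = 154.485.
∂Q/∂P_x = −2·0.068·P_x = -1.7, so E_p = -1.7·(12.5/154.485) ≈ -0.14.
|E_p| < 1: demand is inelastic.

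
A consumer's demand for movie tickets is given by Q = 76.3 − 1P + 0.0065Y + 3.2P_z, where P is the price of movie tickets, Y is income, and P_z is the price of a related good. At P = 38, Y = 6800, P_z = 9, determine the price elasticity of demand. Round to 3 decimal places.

First evaluate Q: 76.3 − 1(38) + 0.0065(6800) + 3.2(9) = 76.3 − 38 + 44.2 + 28.8 = 111.3.
∂Q/∂P = −1, so E_p = (−1)·(38/111.3) ≈ -0.341.
|E_p| < 1: demand is inelastic.

-0.341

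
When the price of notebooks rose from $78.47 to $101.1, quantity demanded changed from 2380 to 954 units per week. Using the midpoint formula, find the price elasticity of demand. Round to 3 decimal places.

%Δq = (954 − 2380)/[(2380 + 954)/2] = -1426/1667 ≈ -0.8554.
%Δp = (101.1 − 78.47)/[(78.47 + 101.1)/2] = 22.63/89.785 ≈ 0.2520.
Arc elasticity E = %Δq/%Δp ≈ -0.8554/0.2520 ≈ -3.394.
|E| > 1: demand is elastic over this range.

-3.394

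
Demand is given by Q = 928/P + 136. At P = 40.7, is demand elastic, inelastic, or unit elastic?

inelastic

At P = 40.7, Q = 158.801.
dQ/dP = −928/P² = −0.5602.
Point elasticity E = (dQ/dP)·(P/Q) = -0.5602 × 40.7/158.801 ≈ -0.144.
|E| ≈ 0.144 < 1, so demand is inelastic.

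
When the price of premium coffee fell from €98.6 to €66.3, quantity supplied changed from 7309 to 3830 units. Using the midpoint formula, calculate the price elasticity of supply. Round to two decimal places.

%ΔQ = (3830 − 7309)/[(7309 + 3830)/2] = -3479/5569.5 ≈ -0.6247.
%Δp = (66.3 − 98.6)/[(98.6 + 66.3)/2] = -32.3/82.45 ≈ -0.3918.
Arc elasticity E = %ΔQ/%Δp ≈ -0.6247/-0.3918 ≈ 1.59.
|E| > 1: supply is elastic over this range.

1.59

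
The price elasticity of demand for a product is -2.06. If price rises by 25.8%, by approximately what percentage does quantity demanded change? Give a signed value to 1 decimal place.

%ΔQ ≈ E × %ΔP = (-2.06) × (25.8%) ≈ -53.1%.

-53.1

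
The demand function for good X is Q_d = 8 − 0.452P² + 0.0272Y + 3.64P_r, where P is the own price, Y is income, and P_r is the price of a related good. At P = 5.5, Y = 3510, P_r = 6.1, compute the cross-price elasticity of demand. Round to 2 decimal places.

0.20

Q_d = 8 − 0.452(5.5)² + 0.0272(3510) + 3.64(6.1) = 8 − 13.673 + 95.472 + 22.204 = 112.003.
∂Q_d/∂P_r = +3.64, so E_xy = 3.64·(6.1/112.003) ≈ 0.20.
E_xy > 0: the goods are substitutes.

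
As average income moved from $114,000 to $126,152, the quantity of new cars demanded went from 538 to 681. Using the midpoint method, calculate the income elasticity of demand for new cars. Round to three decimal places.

2.318

%ΔQ = (681 − 538)/[(538+681)/2] = 143/609.5 ≈ 0.2346.
%ΔM = (126,152 − 114,000)/[(114,000+126,152)/2] = 12152/120076 ≈ 0.1012.
E_I = %ΔQ/%ΔM ≈ 2.318.
E_I > 1: normal good (luxury).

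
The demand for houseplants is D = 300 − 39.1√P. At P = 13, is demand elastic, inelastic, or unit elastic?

At P = 13, D = 159.0229.
dD/dP = −39.1/(2√P) = −39.1/(2·3.6056).
Point elasticity E = (dD/dP)·(P/D) = -5.4222 × 13/159.0229 ≈ -0.443.
|E| ≈ 0.443 < 1, so demand is inelastic.

inelastic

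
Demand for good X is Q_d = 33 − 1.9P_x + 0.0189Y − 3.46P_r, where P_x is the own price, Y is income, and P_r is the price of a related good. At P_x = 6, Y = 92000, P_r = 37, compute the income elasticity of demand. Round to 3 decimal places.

First evaluate Q_d: 33 − 1.9(6) + 0.0189(92000) − 3.46(37) = 33 − 11.4 + 1738.8 − 128.02 = 1632.38.
∂Q_d/∂Y = +0.0189, so E_I = 0.0189·(92000/1632.38) ≈ 1.065.
E_I > 1: normal good (luxury).

1.065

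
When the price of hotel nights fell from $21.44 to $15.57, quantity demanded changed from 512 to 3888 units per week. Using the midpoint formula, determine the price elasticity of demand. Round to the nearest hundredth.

%ΔQ = (3888 − 512)/[(512 + 3888)/2] = 3376/2200 ≈ 1.5345.
%ΔP = (15.57 − 21.44)/[(21.44 + 15.57)/2] = -5.87/18.505 ≈ -0.3172.
Arc elasticity E = %ΔQ/%ΔP ≈ 1.5345/-0.3172 ≈ -4.84.
|E| > 1: demand is elastic over this range.

-4.84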